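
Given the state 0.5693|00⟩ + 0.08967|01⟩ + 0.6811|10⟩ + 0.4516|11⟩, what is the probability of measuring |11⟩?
0.2039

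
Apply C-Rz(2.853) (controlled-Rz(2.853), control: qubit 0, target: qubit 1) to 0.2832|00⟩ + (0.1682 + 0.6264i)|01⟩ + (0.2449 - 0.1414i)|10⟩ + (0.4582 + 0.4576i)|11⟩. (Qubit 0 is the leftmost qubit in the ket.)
0.2832|00⟩ + (0.1682 + 0.6264i)|01⟩ + (-0.1047 - 0.2627i)|10⟩ + (-0.387 + 0.5192i)|11⟩

C-Rz(2.853) leaves the control-|0⟩ kets |00⟩, |01⟩ unchanged and applies Rz(2.853) to qubit 1 on the control-|1⟩ pair (|10⟩, |11⟩).
Rz(2.853) = [[e^(−iθ/2), 0], [0, e^(iθ/2)]] with e^(±iθ/2) = cos(θ/2) ± i·sin(θ/2); θ = 2.853, cos(θ/2) ≈ 0.143796, sin(θ/2) ≈ 0.989607.
With a = amp(|10⟩) = (0.2449 - 0.1414i) and b = amp(|11⟩) = (0.4582 + 0.4576i):
new amp(|10⟩) = (0.143796 - 0.989607i)·a = (-0.1047 - 0.2627i)
new amp(|11⟩) = (0.143796 + 0.989607i)·b = (-0.387 + 0.5192i)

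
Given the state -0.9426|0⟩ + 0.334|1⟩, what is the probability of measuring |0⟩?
0.8885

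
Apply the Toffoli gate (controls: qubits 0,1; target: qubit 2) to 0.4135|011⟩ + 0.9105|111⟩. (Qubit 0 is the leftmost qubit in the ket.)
0.4135|011⟩ + 0.9105|110⟩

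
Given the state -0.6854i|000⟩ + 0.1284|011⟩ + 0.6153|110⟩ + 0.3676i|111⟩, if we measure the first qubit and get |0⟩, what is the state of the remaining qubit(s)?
-0.9829i|00⟩ + 0.1841|11⟩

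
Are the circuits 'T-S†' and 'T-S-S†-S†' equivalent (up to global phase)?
Yes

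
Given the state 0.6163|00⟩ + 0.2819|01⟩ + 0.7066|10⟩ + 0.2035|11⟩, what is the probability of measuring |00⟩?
0.3798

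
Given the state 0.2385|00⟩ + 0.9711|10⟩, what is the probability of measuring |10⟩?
0.943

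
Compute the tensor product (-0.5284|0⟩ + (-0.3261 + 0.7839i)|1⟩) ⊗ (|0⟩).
-0.5284|00⟩ + (-0.3261 + 0.7839i)|10⟩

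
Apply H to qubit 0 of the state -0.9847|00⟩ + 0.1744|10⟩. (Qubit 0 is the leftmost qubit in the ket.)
-0.573|00⟩ - 0.8196|10⟩

H on qubit 0 mixes each pair of kets that differ only in qubit 0: amplitudes (a, b) of (|…0…⟩, |…1…⟩) become ((a + b)/√2, (a − b)/√2). Kets absent from the input have amplitude 0.
(|00⟩, |10⟩): (a, b) = (-0.9847, 0.1744) → (-0.573, -0.8196)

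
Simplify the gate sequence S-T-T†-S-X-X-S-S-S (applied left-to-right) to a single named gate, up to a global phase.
S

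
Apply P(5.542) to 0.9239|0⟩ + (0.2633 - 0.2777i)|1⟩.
0.9239|0⟩ + (0.006735 - 0.3826i)|1⟩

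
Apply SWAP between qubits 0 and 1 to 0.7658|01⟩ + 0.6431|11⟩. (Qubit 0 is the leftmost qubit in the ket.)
0.7658|10⟩ + 0.6431|11⟩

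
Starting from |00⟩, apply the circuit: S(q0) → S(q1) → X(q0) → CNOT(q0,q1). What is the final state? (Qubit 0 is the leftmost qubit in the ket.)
|11⟩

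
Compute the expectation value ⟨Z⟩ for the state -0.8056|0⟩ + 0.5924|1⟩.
0.2981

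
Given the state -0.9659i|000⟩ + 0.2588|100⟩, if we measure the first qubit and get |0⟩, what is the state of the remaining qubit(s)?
-i|00⟩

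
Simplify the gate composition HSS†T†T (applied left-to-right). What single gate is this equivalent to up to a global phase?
H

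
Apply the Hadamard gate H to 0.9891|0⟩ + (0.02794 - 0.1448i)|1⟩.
(0.7192 - 0.1024i)|0⟩ + (0.6796 + 0.1024i)|1⟩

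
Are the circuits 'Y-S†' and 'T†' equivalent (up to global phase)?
No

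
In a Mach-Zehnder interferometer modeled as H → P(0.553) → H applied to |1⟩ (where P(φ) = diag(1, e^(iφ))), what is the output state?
(0.07452 - 0.2626i)|0⟩ + (0.9255 + 0.2626i)|1⟩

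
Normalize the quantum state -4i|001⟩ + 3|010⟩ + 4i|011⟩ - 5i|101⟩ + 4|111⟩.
-0.4417i|001⟩ + 0.3313|010⟩ + 0.4417i|011⟩ - 0.5522i|101⟩ + 0.4417|111⟩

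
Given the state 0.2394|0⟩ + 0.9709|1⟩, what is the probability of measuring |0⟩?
0.05731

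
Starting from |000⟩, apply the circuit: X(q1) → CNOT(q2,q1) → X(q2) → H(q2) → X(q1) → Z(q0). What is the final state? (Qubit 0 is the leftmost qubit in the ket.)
1/√2|000⟩ - 1/√2|001⟩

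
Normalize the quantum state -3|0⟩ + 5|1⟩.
-0.5145|0⟩ + 0.8575|1⟩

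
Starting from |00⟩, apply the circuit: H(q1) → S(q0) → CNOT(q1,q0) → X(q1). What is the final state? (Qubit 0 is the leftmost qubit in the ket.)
1/√2|01⟩ + 1/√2|10⟩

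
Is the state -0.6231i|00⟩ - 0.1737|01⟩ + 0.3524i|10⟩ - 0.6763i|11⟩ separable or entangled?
Entangled

Writing the state as a|00⟩ + b|01⟩ + c|10⟩ + d|11⟩, it is a product state iff ad − bc = 0.
Here (a, b, c, d) = (-0.6231i, -0.1737, 0.3524i, -0.6763i): ad − bc = (-0.6231i)(-0.6763i) − (-0.1737)(0.3524i) = (-0.4214 + 0.06121i) ≠ 0, so the state is entangled.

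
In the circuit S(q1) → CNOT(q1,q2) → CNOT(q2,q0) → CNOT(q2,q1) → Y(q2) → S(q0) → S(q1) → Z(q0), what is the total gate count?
8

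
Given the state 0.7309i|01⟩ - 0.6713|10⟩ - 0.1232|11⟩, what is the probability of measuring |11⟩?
0.01518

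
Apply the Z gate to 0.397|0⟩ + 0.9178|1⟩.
0.397|0⟩ - 0.9178|1⟩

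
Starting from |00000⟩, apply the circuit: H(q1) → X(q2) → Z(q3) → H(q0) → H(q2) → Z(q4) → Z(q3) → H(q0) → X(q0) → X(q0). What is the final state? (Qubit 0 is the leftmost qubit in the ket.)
1/2|00000⟩ - 1/2|00100⟩ + 1/2|01000⟩ - 1/2|01100⟩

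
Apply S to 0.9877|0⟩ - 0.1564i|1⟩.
0.9877|0⟩ + 0.1564|1⟩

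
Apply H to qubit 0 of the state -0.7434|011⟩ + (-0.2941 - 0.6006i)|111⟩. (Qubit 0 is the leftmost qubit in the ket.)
(-0.7336 - 0.4247i)|011⟩ + (-0.3177 + 0.4247i)|111⟩

H on qubit 0 mixes each pair of kets that differ only in qubit 0: amplitudes (a, b) of (|…0…⟩, |…1…⟩) become ((a + b)/√2, (a − b)/√2). Kets absent from the input have amplitude 0.
(|011⟩, |111⟩): (a, b) = (-0.7434, (-0.2941 - 0.6006i)) → ((-0.7336 - 0.4247i), (-0.3177 + 0.4247i))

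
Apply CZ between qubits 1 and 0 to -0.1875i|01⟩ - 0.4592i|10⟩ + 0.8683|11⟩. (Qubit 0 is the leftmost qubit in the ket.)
-0.1875i|01⟩ - 0.4592i|10⟩ - 0.8683|11⟩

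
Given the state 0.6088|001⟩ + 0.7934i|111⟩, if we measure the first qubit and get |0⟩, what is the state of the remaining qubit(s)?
|01⟩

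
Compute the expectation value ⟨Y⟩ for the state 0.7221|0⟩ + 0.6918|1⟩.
0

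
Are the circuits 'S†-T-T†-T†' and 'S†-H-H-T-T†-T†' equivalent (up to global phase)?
Yes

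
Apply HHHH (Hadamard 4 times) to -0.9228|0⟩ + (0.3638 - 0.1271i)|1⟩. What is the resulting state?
-0.9228|0⟩ + (0.3638 - 0.1271i)|1⟩

H² = I, so an even number of Hadamards cancels: H^4 = I and the state is unchanged.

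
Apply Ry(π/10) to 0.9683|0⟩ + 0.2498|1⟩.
0.9173|0⟩ + 0.3982|1⟩

Ry(π/10) = [[cos(θ/2), −sin(θ/2)], [sin(θ/2), cos(θ/2)]]; θ = π/10, cos(θ/2) ≈ 0.987688, sin(θ/2) ≈ 0.156434.
With a = amp(|0⟩) = 0.9683 and b = amp(|1⟩) = 0.2498:
new amp(|0⟩) = (0.987688)·a + (-0.156434)·b = 0.9173
new amp(|1⟩) = (0.156434)·a + (0.987688)·b = 0.3982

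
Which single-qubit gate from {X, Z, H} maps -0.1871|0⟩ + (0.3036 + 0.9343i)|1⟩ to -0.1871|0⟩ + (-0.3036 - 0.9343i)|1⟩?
Z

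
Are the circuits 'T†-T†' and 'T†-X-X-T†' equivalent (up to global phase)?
Yes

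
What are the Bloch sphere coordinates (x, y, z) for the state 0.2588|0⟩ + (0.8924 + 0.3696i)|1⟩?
(0.4619, 0.1913, -0.866)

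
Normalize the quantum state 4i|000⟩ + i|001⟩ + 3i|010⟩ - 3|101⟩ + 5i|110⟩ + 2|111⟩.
(1/2)i|000⟩ + 0.125i|001⟩ + 0.375i|010⟩ - 0.375|101⟩ + 0.625i|110⟩ + 0.25|111⟩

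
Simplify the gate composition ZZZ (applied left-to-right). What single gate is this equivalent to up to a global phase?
Z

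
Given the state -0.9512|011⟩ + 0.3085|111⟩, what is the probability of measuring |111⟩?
0.09517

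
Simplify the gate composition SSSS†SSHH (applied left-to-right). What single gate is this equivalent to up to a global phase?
I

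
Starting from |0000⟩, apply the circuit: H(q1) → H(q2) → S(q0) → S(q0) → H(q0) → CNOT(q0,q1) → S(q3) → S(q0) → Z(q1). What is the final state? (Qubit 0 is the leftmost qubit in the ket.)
1/√8|0000⟩ + 1/√8|0010⟩ - 1/√8|0100⟩ - 1/√8|0110⟩ + (1/√8)i|1000⟩ + (1/√8)i|1010⟩ - (1/√8)i|1100⟩ - (1/√8)i|1110⟩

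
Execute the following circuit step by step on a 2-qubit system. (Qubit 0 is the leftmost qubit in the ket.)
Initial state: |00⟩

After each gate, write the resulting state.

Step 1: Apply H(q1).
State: 1/√2|00⟩ + 1/√2|01⟩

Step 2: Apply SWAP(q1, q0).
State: 1/√2|00⟩ + 1/√2|10⟩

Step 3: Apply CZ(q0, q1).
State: 1/√2|00⟩ + 1/√2|10⟩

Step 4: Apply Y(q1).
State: (1/√2)i|01⟩ + (1/√2)i|11⟩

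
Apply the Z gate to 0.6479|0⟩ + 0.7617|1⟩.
0.6479|0⟩ - 0.7617|1⟩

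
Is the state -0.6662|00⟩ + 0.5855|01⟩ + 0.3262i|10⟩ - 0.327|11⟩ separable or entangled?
Entangled

Writing the state as a|00⟩ + b|01⟩ + c|10⟩ + d|11⟩, it is a product state iff ad − bc = 0.
Here (a, b, c, d) = (-0.6662, 0.5855, 0.3262i, -0.327): ad − bc = (-0.6662)(-0.327) − (0.5855)(0.3262i) = (0.2178 - 0.191i) ≠ 0, so the state is entangled.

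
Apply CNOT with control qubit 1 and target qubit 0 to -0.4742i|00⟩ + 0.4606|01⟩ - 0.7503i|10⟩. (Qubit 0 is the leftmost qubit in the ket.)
-0.4742i|00⟩ - 0.7503i|10⟩ + 0.4606|11⟩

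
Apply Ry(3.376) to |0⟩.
-0.1169|0⟩ + 0.9931|1⟩

Ry(3.376) = [[cos(θ/2), −sin(θ/2)], [sin(θ/2), cos(θ/2)]]; θ = 3.376, cos(θ/2) ≈ -0.116936, sin(θ/2) ≈ 0.99314.
With a = amp(|0⟩) = 1 and b = amp(|1⟩) = 0:
new amp(|0⟩) = (-0.116936)·a + (-0.99314)·b = -0.1169
new amp(|1⟩) = (0.99314)·a + (-0.116936)·b = 0.9931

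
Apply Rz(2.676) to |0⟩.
(0.2307 - 0.973i)|0⟩

Rz(2.676) = [[e^(−iθ/2), 0], [0, e^(iθ/2)]] with e^(±iθ/2) = cos(θ/2) ± i·sin(θ/2); θ = 2.676, cos(θ/2) ≈ 0.230699, sin(θ/2) ≈ 0.973025.
With a = amp(|0⟩) = 1 and b = amp(|1⟩) = 0:
new amp(|0⟩) = (0.230699 - 0.973025i)·a = (0.2307 - 0.973i)
new amp(|1⟩) = (0.230699 + 0.973025i)·b = 0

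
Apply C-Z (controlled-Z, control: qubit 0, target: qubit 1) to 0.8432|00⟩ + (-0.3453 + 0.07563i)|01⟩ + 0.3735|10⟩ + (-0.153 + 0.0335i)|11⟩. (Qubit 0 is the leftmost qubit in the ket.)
0.8432|00⟩ + (-0.3453 + 0.07563i)|01⟩ + 0.3735|10⟩ + (0.153 - 0.0335i)|11⟩

C-Z leaves the control-|0⟩ kets |00⟩, |01⟩ unchanged and applies Z to qubit 1 on the control-|1⟩ pair (|10⟩, |11⟩).
Z = [[1, 0], [0, -1]].
With a = amp(|10⟩) = 0.3735 and b = amp(|11⟩) = (-0.153 + 0.0335i):
new amp(|10⟩) = (1)·a = 0.3735
new amp(|11⟩) = (-1)·b = (0.153 - 0.0335i)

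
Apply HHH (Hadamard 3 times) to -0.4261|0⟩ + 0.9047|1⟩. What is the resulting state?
0.3384|0⟩ - 0.941|1⟩

H² = I, so H^3 = H: a single Hadamard. With (a, b) = (-0.4261, 0.9047), H gives ((a + b)/√2, (a − b)/√2) = (0.3384, -0.941).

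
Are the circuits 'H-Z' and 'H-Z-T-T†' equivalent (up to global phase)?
Yes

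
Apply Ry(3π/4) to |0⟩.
0.3827|0⟩ + 0.9239|1⟩

Ry(3π/4) = [[cos(θ/2), −sin(θ/2)], [sin(θ/2), cos(θ/2)]]; θ = 3π/4, cos(θ/2) ≈ 0.382683, sin(θ/2) ≈ 0.92388.
With a = amp(|0⟩) = 1 and b = amp(|1⟩) = 0:
new amp(|0⟩) = (0.382683)·a + (-0.92388)·b = 0.3827
new amp(|1⟩) = (0.92388)·a + (0.382683)·b = 0.9239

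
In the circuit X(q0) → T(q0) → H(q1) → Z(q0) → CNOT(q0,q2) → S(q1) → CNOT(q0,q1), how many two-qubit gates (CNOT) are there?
2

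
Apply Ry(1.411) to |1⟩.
-0.6484|0⟩ + 0.7613|1⟩

Ry(1.411) = [[cos(θ/2), −sin(θ/2)], [sin(θ/2), cos(θ/2)]]; θ = 1.411, cos(θ/2) ≈ 0.761287, sin(θ/2) ≈ 0.648415.
With a = amp(|0⟩) = 0 and b = amp(|1⟩) = 1:
new amp(|0⟩) = (0.761287)·a + (-0.648415)·b = -0.6484
new amp(|1⟩) = (0.648415)·a + (0.761287)·b = 0.7613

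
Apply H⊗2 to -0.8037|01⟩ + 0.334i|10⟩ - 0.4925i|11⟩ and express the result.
(-0.4019 - 0.07925i)|00⟩ + (0.4019 + 0.4133i)|01⟩ + (-0.4019 + 0.07925i)|10⟩ + (0.4019 - 0.4133i)|11⟩

H⊗2 gives amp(|y⟩) = (1/2) Σ_x (−1)^(x·y) amp(|x⟩), where x·y is the number of positions in which both x and y have a 1.
|00⟩: (-0.8037 + 0.334i - 0.4925i)/2 = (-0.4019 - 0.07925i)
|01⟩: (0.8037 + 0.334i + 0.4925i)/2 = (0.4019 + 0.4133i)
|10⟩: (-0.8037 - 0.334i + 0.4925i)/2 = (-0.4019 + 0.07925i)
|11⟩: (0.8037 - 0.334i - 0.4925i)/2 = (0.4019 - 0.4133i)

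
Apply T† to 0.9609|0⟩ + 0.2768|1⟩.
0.9609|0⟩ + (0.1957 - 0.1957i)|1⟩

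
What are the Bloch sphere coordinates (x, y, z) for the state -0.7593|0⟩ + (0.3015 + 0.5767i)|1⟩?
(-0.4579, -0.8758, 0.1531)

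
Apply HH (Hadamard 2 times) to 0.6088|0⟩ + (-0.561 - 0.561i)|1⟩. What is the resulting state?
0.6088|0⟩ + (-0.561 - 0.561i)|1⟩

H² = I, so an even number of Hadamards cancels: H^2 = I and the state is unchanged.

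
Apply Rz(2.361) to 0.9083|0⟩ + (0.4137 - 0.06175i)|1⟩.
(0.3456 - 0.84i)|0⟩ + (0.2145 + 0.3591i)|1⟩

Rz(2.361) = [[e^(−iθ/2), 0], [0, e^(iθ/2)]] with e^(±iθ/2) = cos(θ/2) ± i·sin(θ/2); θ = 2.361, cos(θ/2) ≈ 0.380462, sin(θ/2) ≈ 0.924796.
With a = amp(|0⟩) = 0.9083 and b = amp(|1⟩) = (0.4137 - 0.06175i):
new amp(|0⟩) = (0.380462 - 0.924796i)·a = (0.3456 - 0.84i)
new amp(|1⟩) = (0.380462 + 0.924796i)·b = (0.2145 + 0.3591i)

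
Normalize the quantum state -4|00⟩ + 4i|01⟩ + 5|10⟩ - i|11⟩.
-0.5252|00⟩ + 0.5252i|01⟩ + 0.6565|10⟩ - 0.1313i|11⟩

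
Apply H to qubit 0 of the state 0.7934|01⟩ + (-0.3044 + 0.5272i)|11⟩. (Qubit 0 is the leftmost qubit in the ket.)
(0.3458 + 0.3728i)|01⟩ + (0.7763 - 0.3728i)|11⟩

H on qubit 0 mixes each pair of kets that differ only in qubit 0: amplitudes (a, b) of (|…0…⟩, |…1…⟩) become ((a + b)/√2, (a − b)/√2). Kets absent from the input have amplitude 0.
(|01⟩, |11⟩): (a, b) = (0.7934, (-0.3044 + 0.5272i)) → ((0.3458 + 0.3728i), (0.7763 - 0.3728i))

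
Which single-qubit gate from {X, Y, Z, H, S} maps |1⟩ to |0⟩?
X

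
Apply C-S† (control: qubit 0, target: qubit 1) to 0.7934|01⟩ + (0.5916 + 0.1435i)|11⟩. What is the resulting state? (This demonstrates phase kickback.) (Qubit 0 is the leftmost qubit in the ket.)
0.7934|01⟩ + (0.1435 - 0.5916i)|11⟩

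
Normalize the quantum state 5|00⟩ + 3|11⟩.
0.8575|00⟩ + 0.5145|11⟩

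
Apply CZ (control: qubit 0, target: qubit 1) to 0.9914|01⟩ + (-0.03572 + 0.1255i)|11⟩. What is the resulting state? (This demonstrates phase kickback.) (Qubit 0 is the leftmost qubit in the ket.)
0.9914|01⟩ + (0.03572 - 0.1255i)|11⟩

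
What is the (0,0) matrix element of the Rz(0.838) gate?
(0.9135 - 0.4068i)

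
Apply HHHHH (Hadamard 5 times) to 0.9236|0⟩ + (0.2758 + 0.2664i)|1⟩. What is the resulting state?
(0.8481 + 0.1884i)|0⟩ + (0.4581 - 0.1884i)|1⟩

H² = I, so H^5 = H: a single Hadamard. With (a, b) = (0.9236, (0.2758 + 0.2664i)), H gives ((a + b)/√2, (a − b)/√2) = ((0.8481 + 0.1884i), (0.4581 - 0.1884i)).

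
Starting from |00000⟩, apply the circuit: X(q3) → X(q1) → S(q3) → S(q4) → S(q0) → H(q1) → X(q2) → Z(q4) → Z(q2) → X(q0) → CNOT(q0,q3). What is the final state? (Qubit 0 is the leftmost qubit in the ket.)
-(1/√2)i|10100⟩ + (1/√2)i|11100⟩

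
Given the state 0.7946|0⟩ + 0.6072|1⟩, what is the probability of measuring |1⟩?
0.3687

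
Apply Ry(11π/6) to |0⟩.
-0.9659|0⟩ + 0.2588|1⟩

Ry(11π/6) = [[cos(θ/2), −sin(θ/2)], [sin(θ/2), cos(θ/2)]]; θ = 11π/6, cos(θ/2) ≈ -0.965926, sin(θ/2) ≈ 0.258819.
With a = amp(|0⟩) = 1 and b = amp(|1⟩) = 0:
new amp(|0⟩) = (-0.965926)·a + (-0.258819)·b = -0.9659
new amp(|1⟩) = (0.258819)·a + (-0.965926)·b = 0.2588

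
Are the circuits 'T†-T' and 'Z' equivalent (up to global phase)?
No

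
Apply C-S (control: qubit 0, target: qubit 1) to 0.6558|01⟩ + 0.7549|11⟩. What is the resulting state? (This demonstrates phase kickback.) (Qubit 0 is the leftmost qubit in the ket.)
0.6558|01⟩ + 0.7549i|11⟩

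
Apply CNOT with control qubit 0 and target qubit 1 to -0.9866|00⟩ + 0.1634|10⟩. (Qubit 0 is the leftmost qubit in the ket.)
-0.9866|00⟩ + 0.1634|11⟩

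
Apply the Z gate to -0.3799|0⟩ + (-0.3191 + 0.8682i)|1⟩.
-0.3799|0⟩ + (0.3191 - 0.8682i)|1⟩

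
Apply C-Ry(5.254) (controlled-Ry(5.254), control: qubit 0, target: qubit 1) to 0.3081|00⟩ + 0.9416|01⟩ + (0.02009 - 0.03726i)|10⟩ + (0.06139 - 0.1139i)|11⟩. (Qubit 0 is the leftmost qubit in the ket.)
0.3081|00⟩ + 0.9416|01⟩ + (-0.0477 + 0.08849i)|10⟩ + (-0.04355 + 0.08081i)|11⟩

C-Ry(5.254) leaves the control-|0⟩ kets |00⟩, |01⟩ unchanged and applies Ry(5.254) to qubit 1 on the control-|1⟩ pair (|10⟩, |11⟩).
Ry(5.254) = [[cos(θ/2), −sin(θ/2)], [sin(θ/2), cos(θ/2)]]; θ = 5.254, cos(θ/2) ≈ -0.870493, sin(θ/2) ≈ 0.49218.
With a = amp(|10⟩) = (0.02009 - 0.03726i) and b = amp(|11⟩) = (0.06139 - 0.1139i):
new amp(|10⟩) = (-0.870493)·a + (-0.49218)·b = (-0.0477 + 0.08849i)
new amp(|11⟩) = (0.49218)·a + (-0.870493)·b = (-0.04355 + 0.08081i)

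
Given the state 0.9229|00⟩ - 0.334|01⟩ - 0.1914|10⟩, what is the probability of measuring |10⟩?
0.03663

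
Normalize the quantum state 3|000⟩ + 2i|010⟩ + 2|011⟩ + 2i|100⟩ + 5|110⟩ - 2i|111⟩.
0.4243|000⟩ + 0.2828i|010⟩ + 0.2828|011⟩ + 0.2828i|100⟩ + 1/√2|110⟩ - 0.2828i|111⟩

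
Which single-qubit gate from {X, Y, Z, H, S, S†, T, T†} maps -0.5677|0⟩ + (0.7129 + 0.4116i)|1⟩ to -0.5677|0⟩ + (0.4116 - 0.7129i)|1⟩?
S†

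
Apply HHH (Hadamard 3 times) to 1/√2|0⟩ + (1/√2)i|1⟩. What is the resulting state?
(1/2 + (1/2)i)|0⟩ + (1/2 - (1/2)i)|1⟩

H² = I, so H^3 = H: a single Hadamard. With (a, b) = (1/√2, (1/√2)i), H gives ((a + b)/√2, (a − b)/√2) = ((1/2 + (1/2)i), (1/2 - (1/2)i)).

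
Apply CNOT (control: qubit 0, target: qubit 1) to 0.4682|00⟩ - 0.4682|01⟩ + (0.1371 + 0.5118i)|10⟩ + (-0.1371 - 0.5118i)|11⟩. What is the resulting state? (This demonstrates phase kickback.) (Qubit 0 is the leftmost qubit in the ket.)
0.4682|00⟩ - 0.4682|01⟩ + (-0.1371 - 0.5118i)|10⟩ + (0.1371 + 0.5118i)|11⟩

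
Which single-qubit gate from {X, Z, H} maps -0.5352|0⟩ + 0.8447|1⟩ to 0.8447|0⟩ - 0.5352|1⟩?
X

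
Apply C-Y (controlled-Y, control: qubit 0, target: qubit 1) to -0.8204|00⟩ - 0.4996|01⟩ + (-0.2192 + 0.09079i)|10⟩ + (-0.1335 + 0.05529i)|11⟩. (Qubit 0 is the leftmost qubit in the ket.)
-0.8204|00⟩ - 0.4996|01⟩ + (0.05529 + 0.1335i)|10⟩ + (-0.09079 - 0.2192i)|11⟩

C-Y leaves the control-|0⟩ kets |00⟩, |01⟩ unchanged and applies Y to qubit 1 on the control-|1⟩ pair (|10⟩, |11⟩).
Y = [[0, -i], [i, 0]].
With a = amp(|10⟩) = (-0.2192 + 0.09079i) and b = amp(|11⟩) = (-0.1335 + 0.05529i):
new amp(|10⟩) = (-i)·b = (0.05529 + 0.1335i)
new amp(|11⟩) = (i)·a = (-0.09079 - 0.2192i)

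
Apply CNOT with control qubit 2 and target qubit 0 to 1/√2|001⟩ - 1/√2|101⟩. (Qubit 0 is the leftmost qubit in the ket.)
-1/√2|001⟩ + 1/√2|101⟩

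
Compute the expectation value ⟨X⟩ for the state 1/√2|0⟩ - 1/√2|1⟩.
-1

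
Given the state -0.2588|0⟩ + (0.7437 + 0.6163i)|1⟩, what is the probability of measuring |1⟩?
0.9329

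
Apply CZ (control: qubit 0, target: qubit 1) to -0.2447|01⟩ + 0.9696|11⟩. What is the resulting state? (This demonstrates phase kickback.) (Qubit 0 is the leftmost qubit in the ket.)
-0.2447|01⟩ - 0.9696|11⟩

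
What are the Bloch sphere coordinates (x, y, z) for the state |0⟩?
(0, 0, 1)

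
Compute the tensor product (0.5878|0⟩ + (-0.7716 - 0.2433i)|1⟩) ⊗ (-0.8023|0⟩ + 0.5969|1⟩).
-0.4716|00⟩ + 0.3509|01⟩ + (0.6191 + 0.1952i)|10⟩ + (-0.4606 - 0.1452i)|11⟩

amp(|b₁b₂…⟩) = product of the factor amplitudes for bits b₁, b₂, …; only kets whose every factor amplitude is nonzero survive.
|00⟩: (0.5878)(-0.8023) = -0.4716
|01⟩: (0.5878)(0.5969) = 0.3509
|10⟩: (-0.7716 - 0.2433i)(-0.8023) = (0.6191 + 0.1952i)
|11⟩: (-0.7716 - 0.2433i)(0.5969) = (-0.4606 - 0.1452i)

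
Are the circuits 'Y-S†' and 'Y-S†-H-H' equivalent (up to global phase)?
Yes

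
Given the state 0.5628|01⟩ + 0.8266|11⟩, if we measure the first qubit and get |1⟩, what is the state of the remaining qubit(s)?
|1⟩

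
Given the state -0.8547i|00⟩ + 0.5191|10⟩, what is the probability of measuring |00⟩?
0.7305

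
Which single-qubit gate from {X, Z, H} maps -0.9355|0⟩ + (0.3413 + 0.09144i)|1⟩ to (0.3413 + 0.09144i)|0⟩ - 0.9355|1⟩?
X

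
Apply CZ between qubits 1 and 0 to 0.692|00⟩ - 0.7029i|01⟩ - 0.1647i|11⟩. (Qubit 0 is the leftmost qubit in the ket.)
0.692|00⟩ - 0.7029i|01⟩ + 0.1647i|11⟩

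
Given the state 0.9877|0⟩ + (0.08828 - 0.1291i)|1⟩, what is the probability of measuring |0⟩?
0.9756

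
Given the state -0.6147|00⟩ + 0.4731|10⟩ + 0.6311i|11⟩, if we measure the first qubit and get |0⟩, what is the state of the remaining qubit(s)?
-|0⟩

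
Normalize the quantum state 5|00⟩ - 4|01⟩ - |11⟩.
0.7715|00⟩ - 0.6172|01⟩ - 0.1543|11⟩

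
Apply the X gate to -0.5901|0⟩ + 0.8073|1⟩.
0.8073|0⟩ - 0.5901|1⟩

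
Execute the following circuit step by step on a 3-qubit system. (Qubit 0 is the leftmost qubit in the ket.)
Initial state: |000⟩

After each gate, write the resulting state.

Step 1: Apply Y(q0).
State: i|100⟩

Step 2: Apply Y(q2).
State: -|101⟩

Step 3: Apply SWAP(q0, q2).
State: -|101⟩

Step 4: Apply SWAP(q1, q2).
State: -|110⟩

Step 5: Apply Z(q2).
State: -|110⟩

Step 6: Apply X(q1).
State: -|100⟩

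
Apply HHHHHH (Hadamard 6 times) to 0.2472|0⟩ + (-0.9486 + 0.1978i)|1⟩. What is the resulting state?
0.2472|0⟩ + (-0.9486 + 0.1978i)|1⟩

H² = I, so an even number of Hadamards cancels: H^6 = I and the state is unchanged.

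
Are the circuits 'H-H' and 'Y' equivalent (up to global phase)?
No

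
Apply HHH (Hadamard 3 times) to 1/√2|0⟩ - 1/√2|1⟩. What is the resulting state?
|1⟩

H² = I, so H^3 = H: a single Hadamard. With (a, b) = (1/√2, -1/√2), H gives ((a + b)/√2, (a − b)/√2) = (0, 1).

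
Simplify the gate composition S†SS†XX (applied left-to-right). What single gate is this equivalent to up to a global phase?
S†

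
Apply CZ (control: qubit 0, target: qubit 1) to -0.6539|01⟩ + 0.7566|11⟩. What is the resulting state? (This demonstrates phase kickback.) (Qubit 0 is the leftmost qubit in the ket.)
-0.6539|01⟩ - 0.7566|11⟩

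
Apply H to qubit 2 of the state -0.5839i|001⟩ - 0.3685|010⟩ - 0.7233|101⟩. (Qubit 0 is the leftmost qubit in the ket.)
-0.4129i|000⟩ + 0.4129i|001⟩ - 0.2606|010⟩ - 0.2606|011⟩ - 0.5115|100⟩ + 0.5115|101⟩

H on qubit 2 mixes each pair of kets that differ only in qubit 2: amplitudes (a, b) of (|…0…⟩, |…1…⟩) become ((a + b)/√2, (a − b)/√2). Kets absent from the input have amplitude 0.
(|000⟩, |001⟩): (a, b) = (0, -0.5839i) → (-0.4129i, 0.4129i)
(|010⟩, |011⟩): (a, b) = (-0.3685, 0) → (-0.2606, -0.2606)
(|100⟩, |101⟩): (a, b) = (0, -0.7233) → (-0.5115, 0.5115)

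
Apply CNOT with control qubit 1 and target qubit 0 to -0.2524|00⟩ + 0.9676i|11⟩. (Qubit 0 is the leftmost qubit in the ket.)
-0.2524|00⟩ + 0.9676i|01⟩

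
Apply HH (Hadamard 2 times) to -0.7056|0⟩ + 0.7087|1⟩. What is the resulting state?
-0.7056|0⟩ + 0.7087|1⟩

H² = I, so an even number of Hadamards cancels: H^2 = I and the state is unchanged.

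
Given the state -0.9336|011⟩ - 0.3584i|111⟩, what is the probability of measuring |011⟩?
0.8716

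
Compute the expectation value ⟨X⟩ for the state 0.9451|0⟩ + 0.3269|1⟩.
0.6179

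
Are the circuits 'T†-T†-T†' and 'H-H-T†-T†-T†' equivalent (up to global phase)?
Yes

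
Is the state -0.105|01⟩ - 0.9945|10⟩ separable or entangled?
Entangled

Writing the state as a|00⟩ + b|01⟩ + c|10⟩ + d|11⟩, it is a product state iff ad − bc = 0.
Here (a, b, c, d) = (0, -0.105, -0.9945, 0): ad − bc = (0)(0) − (-0.105)(-0.9945) = -0.1044 ≠ 0, so the state is entangled.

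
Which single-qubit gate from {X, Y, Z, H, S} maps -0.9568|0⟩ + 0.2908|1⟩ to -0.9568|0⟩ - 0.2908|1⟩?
Z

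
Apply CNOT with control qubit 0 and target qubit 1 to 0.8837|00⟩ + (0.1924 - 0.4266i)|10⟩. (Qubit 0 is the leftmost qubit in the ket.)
0.8837|00⟩ + (0.1924 - 0.4266i)|11⟩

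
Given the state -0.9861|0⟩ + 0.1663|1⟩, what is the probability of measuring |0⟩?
0.9724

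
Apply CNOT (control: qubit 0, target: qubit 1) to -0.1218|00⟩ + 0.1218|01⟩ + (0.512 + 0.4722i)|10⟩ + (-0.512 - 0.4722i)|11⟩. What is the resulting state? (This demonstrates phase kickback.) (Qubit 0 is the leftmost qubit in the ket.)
-0.1218|00⟩ + 0.1218|01⟩ + (-0.512 - 0.4722i)|10⟩ + (0.512 + 0.4722i)|11⟩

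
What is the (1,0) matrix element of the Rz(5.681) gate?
0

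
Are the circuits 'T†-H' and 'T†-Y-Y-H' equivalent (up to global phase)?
Yes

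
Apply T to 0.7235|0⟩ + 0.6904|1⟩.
0.7235|0⟩ + (0.4882 + 0.4882i)|1⟩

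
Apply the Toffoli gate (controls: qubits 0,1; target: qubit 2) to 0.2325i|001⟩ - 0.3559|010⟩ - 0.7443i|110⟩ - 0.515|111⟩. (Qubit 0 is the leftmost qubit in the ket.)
0.2325i|001⟩ - 0.3559|010⟩ - 0.515|110⟩ - 0.7443i|111⟩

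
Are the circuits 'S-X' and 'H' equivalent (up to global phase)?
No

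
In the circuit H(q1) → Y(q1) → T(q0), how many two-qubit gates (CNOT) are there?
0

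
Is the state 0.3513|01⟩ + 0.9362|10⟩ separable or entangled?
Entangled

Writing the state as a|00⟩ + b|01⟩ + c|10⟩ + d|11⟩, it is a product state iff ad − bc = 0.
Here (a, b, c, d) = (0, 0.3513, 0.9362, 0): ad − bc = (0)(0) − (0.3513)(0.9362) = -0.3289 ≠ 0, so the state is entangled.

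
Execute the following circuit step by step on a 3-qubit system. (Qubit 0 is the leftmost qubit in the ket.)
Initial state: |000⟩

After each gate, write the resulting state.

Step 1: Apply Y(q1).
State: i|010⟩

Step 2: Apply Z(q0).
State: i|010⟩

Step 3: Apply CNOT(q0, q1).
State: i|010⟩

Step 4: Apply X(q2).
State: i|011⟩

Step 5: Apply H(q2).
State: (1/√2)i|010⟩ - (1/√2)i|011⟩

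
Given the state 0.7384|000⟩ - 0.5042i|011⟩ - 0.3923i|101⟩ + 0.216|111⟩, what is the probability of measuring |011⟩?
0.2542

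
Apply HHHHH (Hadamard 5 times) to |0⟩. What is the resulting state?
1/√2|0⟩ + 1/√2|1⟩

H² = I, so H^5 = H: a single Hadamard. With (a, b) = (1, 0), H gives ((a + b)/√2, (a − b)/√2) = (1/√2, 1/√2).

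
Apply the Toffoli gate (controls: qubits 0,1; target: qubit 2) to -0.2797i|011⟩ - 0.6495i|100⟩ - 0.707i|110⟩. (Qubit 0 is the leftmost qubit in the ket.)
-0.2797i|011⟩ - 0.6495i|100⟩ - 0.707i|111⟩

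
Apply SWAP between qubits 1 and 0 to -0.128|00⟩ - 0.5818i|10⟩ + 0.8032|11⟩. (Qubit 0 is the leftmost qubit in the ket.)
-0.128|00⟩ - 0.5818i|01⟩ + 0.8032|11⟩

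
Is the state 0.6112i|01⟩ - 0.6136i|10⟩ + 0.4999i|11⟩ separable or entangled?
Entangled

Writing the state as a|00⟩ + b|01⟩ + c|10⟩ + d|11⟩, it is a product state iff ad − bc = 0.
Here (a, b, c, d) = (0, 0.6112i, -0.6136i, 0.4999i): ad − bc = (0)(0.4999i) − (0.6112i)(-0.6136i) = -0.375 ≠ 0, so the state is entangled.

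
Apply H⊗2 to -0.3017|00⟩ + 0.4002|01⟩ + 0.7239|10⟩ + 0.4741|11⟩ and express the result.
0.6483|00⟩ - 0.2261|01⟩ - 0.5498|10⟩ - 0.4759|11⟩

H⊗2 gives amp(|y⟩) = (1/2) Σ_x (−1)^(x·y) amp(|x⟩), where x·y is the number of positions in which both x and y have a 1.
|00⟩: (-0.3017 + 0.4002 + 0.7239 + 0.4741)/2 = 0.6483
|01⟩: (-0.3017 - 0.4002 + 0.7239 - 0.4741)/2 = -0.2261
|10⟩: (-0.3017 + 0.4002 - 0.7239 - 0.4741)/2 = -0.5498
|11⟩: (-0.3017 - 0.4002 - 0.7239 + 0.4741)/2 = -0.4759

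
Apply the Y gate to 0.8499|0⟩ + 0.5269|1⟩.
-0.5269i|0⟩ + 0.8499i|1⟩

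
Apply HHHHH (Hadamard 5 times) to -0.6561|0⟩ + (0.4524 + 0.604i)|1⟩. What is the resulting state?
(-0.144 + 0.4271i)|0⟩ + (-0.7838 - 0.4271i)|1⟩

H² = I, so H^5 = H: a single Hadamard. With (a, b) = (-0.6561, (0.4524 + 0.604i)), H gives ((a + b)/√2, (a − b)/√2) = ((-0.144 + 0.4271i), (-0.7838 - 0.4271i)).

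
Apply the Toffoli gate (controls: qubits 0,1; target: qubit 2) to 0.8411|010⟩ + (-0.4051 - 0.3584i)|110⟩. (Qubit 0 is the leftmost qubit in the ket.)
0.8411|010⟩ + (-0.4051 - 0.3584i)|111⟩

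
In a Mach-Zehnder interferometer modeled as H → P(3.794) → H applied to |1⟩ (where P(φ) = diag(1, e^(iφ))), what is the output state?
(0.8973 + 0.3036i)|0⟩ + (0.1027 - 0.3036i)|1⟩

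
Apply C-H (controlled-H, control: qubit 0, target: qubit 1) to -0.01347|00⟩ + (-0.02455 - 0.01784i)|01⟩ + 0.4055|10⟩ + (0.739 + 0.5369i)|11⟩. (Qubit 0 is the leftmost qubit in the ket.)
-0.01347|00⟩ + (-0.02455 - 0.01784i)|01⟩ + (0.8093 + 0.3796i)|10⟩ + (-0.2358 - 0.3796i)|11⟩

C-H leaves the control-|0⟩ kets |00⟩, |01⟩ unchanged and applies H to qubit 1 on the control-|1⟩ pair (|10⟩, |11⟩).
H = [[1/√2, 1/√2], [1/√2, -1/√2]].
With a = amp(|10⟩) = 0.4055 and b = amp(|11⟩) = (0.739 + 0.5369i):
new amp(|10⟩) = (1/√2)·a + (1/√2)·b = (0.8093 + 0.3796i)
new amp(|11⟩) = (1/√2)·a + (-1/√2)·b = (-0.2358 - 0.3796i)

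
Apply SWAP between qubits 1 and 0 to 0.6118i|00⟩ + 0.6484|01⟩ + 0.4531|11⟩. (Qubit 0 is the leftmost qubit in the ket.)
0.6118i|00⟩ + 0.6484|10⟩ + 0.4531|11⟩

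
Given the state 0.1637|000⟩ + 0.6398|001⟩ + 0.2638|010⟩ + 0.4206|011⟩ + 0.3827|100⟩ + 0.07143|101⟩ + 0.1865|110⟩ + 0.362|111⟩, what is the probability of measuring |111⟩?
0.131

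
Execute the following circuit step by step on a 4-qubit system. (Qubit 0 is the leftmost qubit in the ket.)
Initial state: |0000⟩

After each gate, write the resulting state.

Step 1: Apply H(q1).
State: 1/√2|0000⟩ + 1/√2|0100⟩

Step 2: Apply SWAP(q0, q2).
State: 1/√2|0000⟩ + 1/√2|0100⟩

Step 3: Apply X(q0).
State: 1/√2|1000⟩ + 1/√2|1100⟩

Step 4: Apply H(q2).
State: 1/2|1000⟩ + 1/2|1010⟩ + 1/2|1100⟩ + 1/2|1110⟩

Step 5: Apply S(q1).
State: 1/2|1000⟩ + 1/2|1010⟩ + (1/2)i|1100⟩ + (1/2)i|1110⟩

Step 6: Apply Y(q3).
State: (1/2)i|1001⟩ + (1/2)i|1011⟩ - 1/2|1101⟩ - 1/2|1111⟩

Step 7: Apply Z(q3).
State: -(1/2)i|1001⟩ - (1/2)i|1011⟩ + 1/2|1101⟩ + 1/2|1111⟩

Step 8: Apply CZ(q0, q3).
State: (1/2)i|1001⟩ + (1/2)i|1011⟩ - 1/2|1101⟩ - 1/2|1111⟩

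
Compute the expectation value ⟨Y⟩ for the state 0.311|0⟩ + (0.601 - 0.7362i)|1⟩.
-0.4579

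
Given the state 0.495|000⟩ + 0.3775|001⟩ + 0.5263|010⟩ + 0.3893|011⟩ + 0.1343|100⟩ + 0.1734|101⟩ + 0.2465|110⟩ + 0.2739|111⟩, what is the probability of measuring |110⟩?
0.06076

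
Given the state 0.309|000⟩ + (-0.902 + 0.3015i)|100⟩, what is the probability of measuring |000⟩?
0.09548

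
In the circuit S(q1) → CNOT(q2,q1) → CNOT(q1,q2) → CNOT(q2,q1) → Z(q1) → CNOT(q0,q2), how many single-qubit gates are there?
2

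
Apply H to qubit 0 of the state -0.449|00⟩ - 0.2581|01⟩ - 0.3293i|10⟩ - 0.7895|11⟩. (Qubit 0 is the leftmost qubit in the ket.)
(-0.3175 - 0.2329i)|00⟩ - 0.7408|01⟩ + (-0.3175 + 0.2329i)|10⟩ + 0.3758|11⟩

H on qubit 0 mixes each pair of kets that differ only in qubit 0: amplitudes (a, b) of (|…0…⟩, |…1…⟩) become ((a + b)/√2, (a − b)/√2). Kets absent from the input have amplitude 0.
(|00⟩, |10⟩): (a, b) = (-0.449, -0.3293i) → ((-0.3175 - 0.2329i), (-0.3175 + 0.2329i))
(|01⟩, |11⟩): (a, b) = (-0.2581, -0.7895) → (-0.7408, 0.3758)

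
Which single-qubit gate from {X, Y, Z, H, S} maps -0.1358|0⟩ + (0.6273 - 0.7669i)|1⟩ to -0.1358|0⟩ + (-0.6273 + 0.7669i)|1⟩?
Z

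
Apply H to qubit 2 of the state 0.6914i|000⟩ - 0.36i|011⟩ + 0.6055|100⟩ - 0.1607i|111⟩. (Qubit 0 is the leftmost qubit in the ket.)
0.4889i|000⟩ + 0.4889i|001⟩ - 0.2546i|010⟩ + 0.2546i|011⟩ + 0.4282|100⟩ + 0.4282|101⟩ - 0.1136i|110⟩ + 0.1136i|111⟩

H on qubit 2 mixes each pair of kets that differ only in qubit 2: amplitudes (a, b) of (|…0…⟩, |…1…⟩) become ((a + b)/√2, (a − b)/√2). Kets absent from the input have amplitude 0.
(|000⟩, |001⟩): (a, b) = (0.6914i, 0) → (0.4889i, 0.4889i)
(|010⟩, |011⟩): (a, b) = (0, -0.36i) → (-0.2546i, 0.2546i)
(|100⟩, |101⟩): (a, b) = (0.6055, 0) → (0.4282, 0.4282)
(|110⟩, |111⟩): (a, b) = (0, -0.1607i) → (-0.1136i, 0.1136i)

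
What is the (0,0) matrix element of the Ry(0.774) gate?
0.926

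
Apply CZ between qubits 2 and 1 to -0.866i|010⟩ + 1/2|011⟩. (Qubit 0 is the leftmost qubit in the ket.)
-0.866i|010⟩ - 1/2|011⟩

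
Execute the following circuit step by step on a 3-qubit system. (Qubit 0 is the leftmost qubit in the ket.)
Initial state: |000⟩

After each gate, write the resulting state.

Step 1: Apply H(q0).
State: 1/√2|000⟩ + 1/√2|100⟩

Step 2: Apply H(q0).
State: |000⟩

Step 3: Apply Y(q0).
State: i|100⟩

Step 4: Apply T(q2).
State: i|100⟩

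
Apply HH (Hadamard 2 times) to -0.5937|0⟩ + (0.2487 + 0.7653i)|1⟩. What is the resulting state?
-0.5937|0⟩ + (0.2487 + 0.7653i)|1⟩

H² = I, so an even number of Hadamards cancels: H^2 = I and the state is unchanged.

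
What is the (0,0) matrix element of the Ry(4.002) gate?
-0.4171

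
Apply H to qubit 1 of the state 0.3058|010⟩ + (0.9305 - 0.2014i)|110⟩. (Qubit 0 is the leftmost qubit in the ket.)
0.2162|000⟩ - 0.2162|010⟩ + (0.658 - 0.1424i)|100⟩ + (-0.658 + 0.1424i)|110⟩

H on qubit 1 mixes each pair of kets that differ only in qubit 1: amplitudes (a, b) of (|…0…⟩, |…1…⟩) become ((a + b)/√2, (a − b)/√2). Kets absent from the input have amplitude 0.
(|000⟩, |010⟩): (a, b) = (0, 0.3058) → (0.2162, -0.2162)
(|100⟩, |110⟩): (a, b) = (0, (0.9305 - 0.2014i)) → ((0.658 - 0.1424i), (-0.658 + 0.1424i))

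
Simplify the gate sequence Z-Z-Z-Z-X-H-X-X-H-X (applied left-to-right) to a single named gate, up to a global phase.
I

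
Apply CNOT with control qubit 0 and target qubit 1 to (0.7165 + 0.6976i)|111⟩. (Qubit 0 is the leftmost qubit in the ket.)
(0.7165 + 0.6976i)|101⟩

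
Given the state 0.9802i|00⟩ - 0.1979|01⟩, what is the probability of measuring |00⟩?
0.9608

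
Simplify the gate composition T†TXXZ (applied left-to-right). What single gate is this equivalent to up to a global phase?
Z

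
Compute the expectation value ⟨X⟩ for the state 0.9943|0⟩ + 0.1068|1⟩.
0.2124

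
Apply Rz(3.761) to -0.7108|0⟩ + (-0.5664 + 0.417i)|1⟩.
(0.2166 + 0.677i)|0⟩ + (-0.2245 - 0.6665i)|1⟩

Rz(3.761) = [[e^(−iθ/2), 0], [0, e^(iθ/2)]] with e^(±iθ/2) = cos(θ/2) ± i·sin(θ/2); θ = 3.761, cos(θ/2) ≈ -0.304776, sin(θ/2) ≈ 0.952424.
With a = amp(|0⟩) = -0.7108 and b = amp(|1⟩) = (-0.5664 + 0.417i):
new amp(|0⟩) = (-0.304776 - 0.952424i)·a = (0.2166 + 0.677i)
new amp(|1⟩) = (-0.304776 + 0.952424i)·b = (-0.2245 - 0.6665i)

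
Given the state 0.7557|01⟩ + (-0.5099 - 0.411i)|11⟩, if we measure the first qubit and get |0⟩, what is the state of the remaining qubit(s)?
|1⟩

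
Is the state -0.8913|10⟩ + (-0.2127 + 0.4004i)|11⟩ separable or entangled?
Separable

Writing the state as a|00⟩ + b|01⟩ + c|10⟩ + d|11⟩, it is a product state iff ad − bc = 0.
Here (a, b, c, d) = (0, 0, -0.8913, (-0.2127 + 0.4004i)): ad − bc = (0)(-0.2127 + 0.4004i) − (0)(-0.8913) = 0, so the state is separable.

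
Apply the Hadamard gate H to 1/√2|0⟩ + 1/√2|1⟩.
|0⟩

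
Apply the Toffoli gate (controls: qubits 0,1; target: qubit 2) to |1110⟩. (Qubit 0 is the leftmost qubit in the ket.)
|1100⟩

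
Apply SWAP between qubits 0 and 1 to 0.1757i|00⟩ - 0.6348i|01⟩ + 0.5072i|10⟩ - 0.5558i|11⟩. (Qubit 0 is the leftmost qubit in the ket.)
0.1757i|00⟩ + 0.5072i|01⟩ - 0.6348i|10⟩ - 0.5558i|11⟩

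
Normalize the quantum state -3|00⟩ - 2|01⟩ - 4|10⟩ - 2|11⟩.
-0.5222|00⟩ - 0.3482|01⟩ - 0.6963|10⟩ - 0.3482|11⟩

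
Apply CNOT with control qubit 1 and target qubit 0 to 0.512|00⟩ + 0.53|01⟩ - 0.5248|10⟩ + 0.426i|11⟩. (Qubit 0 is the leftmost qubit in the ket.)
0.512|00⟩ + 0.426i|01⟩ - 0.5248|10⟩ + 0.53|11⟩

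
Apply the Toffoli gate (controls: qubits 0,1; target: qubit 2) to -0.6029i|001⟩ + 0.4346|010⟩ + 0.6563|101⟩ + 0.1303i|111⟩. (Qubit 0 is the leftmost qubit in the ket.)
-0.6029i|001⟩ + 0.4346|010⟩ + 0.6563|101⟩ + 0.1303i|110⟩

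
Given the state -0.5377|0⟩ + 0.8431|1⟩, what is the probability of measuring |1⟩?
0.7108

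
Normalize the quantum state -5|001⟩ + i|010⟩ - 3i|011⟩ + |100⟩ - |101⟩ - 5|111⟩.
-0.635|001⟩ + 0.127i|010⟩ - 0.381i|011⟩ + 0.127|100⟩ - 0.127|101⟩ - 0.635|111⟩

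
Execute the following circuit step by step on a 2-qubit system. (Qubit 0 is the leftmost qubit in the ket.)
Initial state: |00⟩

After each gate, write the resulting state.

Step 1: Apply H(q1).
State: 1/√2|00⟩ + 1/√2|01⟩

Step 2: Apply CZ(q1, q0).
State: 1/√2|00⟩ + 1/√2|01⟩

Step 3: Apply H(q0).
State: 1/2|00⟩ + 1/2|01⟩ + 1/2|10⟩ + 1/2|11⟩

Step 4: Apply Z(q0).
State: 1/2|00⟩ + 1/2|01⟩ - 1/2|10⟩ - 1/2|11⟩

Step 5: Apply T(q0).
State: 1/2|00⟩ + 1/2|01⟩ + (-1/√8 - (1/√8)i)|10⟩ + (-1/√8 - (1/√8)i)|11⟩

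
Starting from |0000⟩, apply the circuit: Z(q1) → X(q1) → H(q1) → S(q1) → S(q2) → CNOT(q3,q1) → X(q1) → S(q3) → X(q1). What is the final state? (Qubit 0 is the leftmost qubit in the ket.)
1/√2|0000⟩ - (1/√2)i|0100⟩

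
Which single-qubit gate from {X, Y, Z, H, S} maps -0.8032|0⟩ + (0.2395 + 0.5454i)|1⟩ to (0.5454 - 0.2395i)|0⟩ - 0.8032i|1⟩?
Y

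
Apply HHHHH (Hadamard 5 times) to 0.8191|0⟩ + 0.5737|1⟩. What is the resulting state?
0.9849|0⟩ + 0.1735|1⟩

H² = I, so H^5 = H: a single Hadamard. With (a, b) = (0.8191, 0.5737), H gives ((a + b)/√2, (a − b)/√2) = (0.9849, 0.1735).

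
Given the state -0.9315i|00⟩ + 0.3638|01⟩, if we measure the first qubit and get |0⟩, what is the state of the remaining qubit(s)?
-0.9315i|0⟩ + 0.3638|1⟩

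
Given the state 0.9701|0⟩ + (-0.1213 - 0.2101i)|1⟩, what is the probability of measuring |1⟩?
0.05886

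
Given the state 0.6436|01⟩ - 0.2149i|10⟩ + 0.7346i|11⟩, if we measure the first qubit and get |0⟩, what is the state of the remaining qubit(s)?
|1⟩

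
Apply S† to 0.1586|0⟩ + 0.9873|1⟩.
0.1586|0⟩ - 0.9873i|1⟩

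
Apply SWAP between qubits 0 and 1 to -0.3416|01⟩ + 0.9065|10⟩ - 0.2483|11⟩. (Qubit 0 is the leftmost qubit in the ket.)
0.9065|01⟩ - 0.3416|10⟩ - 0.2483|11⟩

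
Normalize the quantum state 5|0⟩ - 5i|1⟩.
1/√2|0⟩ - (1/√2)i|1⟩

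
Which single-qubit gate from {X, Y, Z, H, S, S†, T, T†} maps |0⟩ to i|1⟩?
Y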